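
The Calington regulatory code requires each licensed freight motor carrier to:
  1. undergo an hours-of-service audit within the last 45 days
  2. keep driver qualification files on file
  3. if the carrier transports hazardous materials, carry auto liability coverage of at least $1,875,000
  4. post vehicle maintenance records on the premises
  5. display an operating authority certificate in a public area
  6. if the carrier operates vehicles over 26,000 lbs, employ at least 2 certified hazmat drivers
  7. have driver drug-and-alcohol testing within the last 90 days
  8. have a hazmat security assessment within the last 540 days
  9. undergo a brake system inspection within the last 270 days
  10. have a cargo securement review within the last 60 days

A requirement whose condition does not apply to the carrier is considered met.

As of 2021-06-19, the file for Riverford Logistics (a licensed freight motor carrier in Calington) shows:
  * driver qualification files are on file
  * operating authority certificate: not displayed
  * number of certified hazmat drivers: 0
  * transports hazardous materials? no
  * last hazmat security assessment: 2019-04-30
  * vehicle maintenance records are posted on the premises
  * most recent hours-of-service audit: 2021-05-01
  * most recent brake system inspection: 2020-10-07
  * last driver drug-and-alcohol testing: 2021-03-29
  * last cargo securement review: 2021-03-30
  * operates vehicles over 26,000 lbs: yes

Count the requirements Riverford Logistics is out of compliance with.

5

1. hours-of-service audit 49 days ago vs limit 45 → not met
2. driver qualification files present → met
3. condition 'transports hazardous materials' does not hold → requirement n/a → met
4. vehicle maintenance records present → met
5. operating authority certificate absent → not met
6. condition 'operates vehicles over 26,000 lbs' holds; certified hazmat drivers 0 < 2 → not met
7. driver drug-and-alcohol testing 82 days ago vs limit 90 → met
8. hazmat security assessment 781 days ago vs limit 540 → not met
9. brake system inspection 255 days ago vs limit 270 → met
10. cargo securement review 81 days ago vs limit 60 → not met
Not met: 5 of 10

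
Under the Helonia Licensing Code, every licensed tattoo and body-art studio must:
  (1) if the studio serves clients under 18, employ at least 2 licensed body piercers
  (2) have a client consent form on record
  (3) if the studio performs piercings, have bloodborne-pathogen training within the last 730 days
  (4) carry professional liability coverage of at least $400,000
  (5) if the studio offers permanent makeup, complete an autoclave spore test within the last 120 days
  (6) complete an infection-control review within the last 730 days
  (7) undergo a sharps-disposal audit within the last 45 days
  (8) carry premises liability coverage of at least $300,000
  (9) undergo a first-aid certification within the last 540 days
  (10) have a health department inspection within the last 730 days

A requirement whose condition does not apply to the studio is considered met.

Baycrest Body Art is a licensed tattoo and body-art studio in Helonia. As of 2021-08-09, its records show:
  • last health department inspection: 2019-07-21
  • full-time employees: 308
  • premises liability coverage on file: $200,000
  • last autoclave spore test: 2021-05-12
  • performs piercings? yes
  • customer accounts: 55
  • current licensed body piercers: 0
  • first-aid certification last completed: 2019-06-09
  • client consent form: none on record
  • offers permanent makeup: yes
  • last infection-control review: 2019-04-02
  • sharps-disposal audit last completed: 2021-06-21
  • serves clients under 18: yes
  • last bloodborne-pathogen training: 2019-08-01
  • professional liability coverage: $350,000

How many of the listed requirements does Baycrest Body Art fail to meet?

1. condition 'serves clients under 18' holds; licensed body piercers 0 < 2 → not met
2. client consent form absent → not met
3. condition 'performs piercings' holds; bloodborne-pathogen training 739 days ago vs limit 730 → not met
4. professional liability coverage $350,000 < $400,000 → not met
5. condition 'offers permanent makeup' holds; autoclave spore test 89 days ago vs limit 120 → met
6. infection-control review 860 days ago vs limit 730 → not met
7. sharps-disposal audit 49 days ago vs limit 45 → not met
8. premises liability coverage $200,000 < $300,000 → not met
9. first-aid certification 792 days ago vs limit 540 → not met
10. health department inspection 750 days ago vs limit 730 → not met
Not met: 9 of 10

9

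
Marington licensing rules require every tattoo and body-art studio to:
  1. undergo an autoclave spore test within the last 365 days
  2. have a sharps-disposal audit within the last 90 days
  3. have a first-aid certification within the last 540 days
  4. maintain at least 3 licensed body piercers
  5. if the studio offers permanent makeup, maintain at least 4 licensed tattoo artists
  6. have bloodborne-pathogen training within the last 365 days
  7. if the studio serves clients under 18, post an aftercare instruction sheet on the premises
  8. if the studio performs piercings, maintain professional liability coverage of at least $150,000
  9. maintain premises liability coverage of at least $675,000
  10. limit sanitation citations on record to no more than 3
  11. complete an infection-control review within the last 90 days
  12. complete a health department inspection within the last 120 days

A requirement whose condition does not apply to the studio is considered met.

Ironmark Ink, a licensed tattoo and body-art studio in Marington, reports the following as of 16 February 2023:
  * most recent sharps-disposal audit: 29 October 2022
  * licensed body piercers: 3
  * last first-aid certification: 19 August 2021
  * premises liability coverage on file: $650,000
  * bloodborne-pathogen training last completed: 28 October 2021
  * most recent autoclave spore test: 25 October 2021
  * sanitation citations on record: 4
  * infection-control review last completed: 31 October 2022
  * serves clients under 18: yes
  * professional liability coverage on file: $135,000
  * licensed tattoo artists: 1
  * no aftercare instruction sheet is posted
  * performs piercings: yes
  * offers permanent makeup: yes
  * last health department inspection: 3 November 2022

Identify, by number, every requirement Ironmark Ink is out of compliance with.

1, 2, 3, 5, 6, 7, 8, 9, 10, 11

1. autoclave spore test 479 days ago vs limit 365 → not met
2. sharps-disposal audit 110 days ago vs limit 90 → not met
3. first-aid certification 546 days ago vs limit 540 → not met
4. licensed body piercers 3 ≥ 3 → met
5. condition 'offers permanent makeup' holds; licensed tattoo artists 1 < 4 → not met
6. bloodborne-pathogen training 476 days ago vs limit 365 → not met
7. condition 'serves clients under 18' holds; aftercare instruction sheet absent → not met
8. condition 'performs piercings' holds; professional liability coverage $135,000 < $150,000 → not met
9. premises liability coverage $650,000 < $675,000 → not met
10. sanitation citations on record 4 > 3 → not met
11. infection-control review 108 days ago vs limit 90 → not met
12. health department inspection 105 days ago vs limit 120 → met
Not met: 1, 2, 3, 5, 6, 7, 8, 9, 10, 11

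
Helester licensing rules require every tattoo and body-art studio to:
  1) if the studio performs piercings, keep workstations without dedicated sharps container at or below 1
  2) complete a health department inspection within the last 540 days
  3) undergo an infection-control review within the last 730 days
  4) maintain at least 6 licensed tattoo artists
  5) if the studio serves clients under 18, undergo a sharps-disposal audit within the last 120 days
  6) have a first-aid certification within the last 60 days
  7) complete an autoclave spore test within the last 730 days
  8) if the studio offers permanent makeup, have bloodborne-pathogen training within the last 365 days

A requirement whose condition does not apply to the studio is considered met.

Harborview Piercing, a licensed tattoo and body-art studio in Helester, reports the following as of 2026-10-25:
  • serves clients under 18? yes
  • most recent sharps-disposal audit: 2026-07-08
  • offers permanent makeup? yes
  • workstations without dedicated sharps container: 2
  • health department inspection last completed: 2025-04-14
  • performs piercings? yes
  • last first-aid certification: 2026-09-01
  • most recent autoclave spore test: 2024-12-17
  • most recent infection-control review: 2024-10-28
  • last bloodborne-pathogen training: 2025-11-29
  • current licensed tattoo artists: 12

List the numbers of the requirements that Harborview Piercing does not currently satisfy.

1. condition 'performs piercings' holds; workstations without dedicated sharps container 2 > 1 → not met
2. health department inspection 559 days ago vs limit 540 → not met
3. infection-control review 727 days ago vs limit 730 → met
4. licensed tattoo artists 12 ≥ 6 → met
5. condition 'serves clients under 18' holds; sharps-disposal audit 109 days ago vs limit 120 → met
6. first-aid certification 54 days ago vs limit 60 → met
7. autoclave spore test 677 days ago vs limit 730 → met
8. condition 'offers permanent makeup' holds; bloodborne-pathogen training 330 days ago vs limit 365 → met
Not met: 1, 2

1, 2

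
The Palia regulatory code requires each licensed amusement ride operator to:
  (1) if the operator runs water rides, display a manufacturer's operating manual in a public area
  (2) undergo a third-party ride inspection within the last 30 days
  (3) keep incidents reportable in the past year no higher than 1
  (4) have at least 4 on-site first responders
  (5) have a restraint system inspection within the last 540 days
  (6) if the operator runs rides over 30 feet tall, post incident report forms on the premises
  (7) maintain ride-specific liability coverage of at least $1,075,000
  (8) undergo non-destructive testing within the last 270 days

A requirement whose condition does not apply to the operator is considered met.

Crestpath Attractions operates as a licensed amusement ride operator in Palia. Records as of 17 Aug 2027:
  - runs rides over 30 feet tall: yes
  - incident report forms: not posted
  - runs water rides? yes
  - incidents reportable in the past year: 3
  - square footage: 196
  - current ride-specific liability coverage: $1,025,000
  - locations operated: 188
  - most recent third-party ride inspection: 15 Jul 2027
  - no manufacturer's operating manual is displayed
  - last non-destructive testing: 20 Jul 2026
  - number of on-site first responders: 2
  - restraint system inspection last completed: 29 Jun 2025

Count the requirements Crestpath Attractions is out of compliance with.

1. condition 'runs water rides' holds; manufacturer's operating manual absent → not met
2. third-party ride inspection 33 days ago vs limit 30 → not met
3. incidents reportable in the past year 3 > 1 → not met
4. on-site first responders 2 < 4 → not met
5. restraint system inspection 779 days ago vs limit 540 → not met
6. condition 'runs rides over 30 feet tall' holds; incident report forms absent → not met
7. ride-specific liability coverage $1,025,000 < $1,075,000 → not met
8. non-destructive testing 393 days ago vs limit 270 → not met
Not met: 8 of 8

8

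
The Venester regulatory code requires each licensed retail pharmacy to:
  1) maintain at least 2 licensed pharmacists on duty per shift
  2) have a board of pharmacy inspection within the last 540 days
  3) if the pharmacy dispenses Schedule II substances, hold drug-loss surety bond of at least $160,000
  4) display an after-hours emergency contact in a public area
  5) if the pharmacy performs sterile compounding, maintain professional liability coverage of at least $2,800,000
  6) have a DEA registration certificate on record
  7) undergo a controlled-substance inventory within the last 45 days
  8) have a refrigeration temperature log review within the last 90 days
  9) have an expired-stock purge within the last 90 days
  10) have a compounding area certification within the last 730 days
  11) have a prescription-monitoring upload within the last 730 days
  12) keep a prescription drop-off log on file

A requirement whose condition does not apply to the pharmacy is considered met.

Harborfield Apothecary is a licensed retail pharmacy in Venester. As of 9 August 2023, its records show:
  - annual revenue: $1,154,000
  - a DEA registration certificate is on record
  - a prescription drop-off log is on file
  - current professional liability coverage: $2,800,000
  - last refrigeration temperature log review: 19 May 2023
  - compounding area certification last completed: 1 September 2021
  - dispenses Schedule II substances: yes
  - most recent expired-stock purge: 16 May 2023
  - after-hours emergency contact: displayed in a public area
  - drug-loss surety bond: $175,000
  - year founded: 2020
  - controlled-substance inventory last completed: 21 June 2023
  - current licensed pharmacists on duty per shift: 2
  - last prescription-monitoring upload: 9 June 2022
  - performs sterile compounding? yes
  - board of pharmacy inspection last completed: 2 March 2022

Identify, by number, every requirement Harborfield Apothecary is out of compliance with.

1. licensed pharmacists on duty per shift 2 ≥ 2 → met
2. board of pharmacy inspection 525 days ago vs limit 540 → met
3. condition 'dispenses Schedule II substances' holds; drug-loss surety bond $175,000 ≥ $160,000 → met
4. after-hours emergency contact present → met
5. condition 'performs sterile compounding' holds; professional liability coverage $2,800,000 ≥ $2,800,000 → met
6. DEA registration certificate present → met
7. controlled-substance inventory 49 days ago vs limit 45 → not met
8. refrigeration temperature log review 82 days ago vs limit 90 → met
9. expired-stock purge 85 days ago vs limit 90 → met
10. compounding area certification 707 days ago vs limit 730 → met
11. prescription-monitoring upload 426 days ago vs limit 730 → met
12. prescription drop-off log present → met
Not met: 7

7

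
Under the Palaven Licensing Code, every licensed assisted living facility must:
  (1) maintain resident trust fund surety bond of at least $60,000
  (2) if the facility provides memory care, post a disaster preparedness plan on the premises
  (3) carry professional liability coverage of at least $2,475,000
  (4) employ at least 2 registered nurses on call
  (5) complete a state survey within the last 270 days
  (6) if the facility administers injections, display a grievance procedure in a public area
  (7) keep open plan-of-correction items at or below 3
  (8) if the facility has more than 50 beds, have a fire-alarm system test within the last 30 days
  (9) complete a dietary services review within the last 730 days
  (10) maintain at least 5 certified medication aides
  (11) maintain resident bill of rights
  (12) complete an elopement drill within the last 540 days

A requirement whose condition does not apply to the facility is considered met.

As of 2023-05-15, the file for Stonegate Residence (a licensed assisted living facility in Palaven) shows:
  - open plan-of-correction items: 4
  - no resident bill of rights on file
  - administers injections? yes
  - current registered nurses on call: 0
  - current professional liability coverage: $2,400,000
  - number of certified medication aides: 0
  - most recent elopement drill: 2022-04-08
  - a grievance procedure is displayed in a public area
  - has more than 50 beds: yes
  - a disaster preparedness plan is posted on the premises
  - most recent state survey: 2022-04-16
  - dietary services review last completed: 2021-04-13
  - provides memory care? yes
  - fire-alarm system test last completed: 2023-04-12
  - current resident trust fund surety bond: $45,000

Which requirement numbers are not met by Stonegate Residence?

1, 3, 4, 5, 7, 8, 9, 10, 11

1. resident trust fund surety bond $45,000 < $60,000 → not met
2. condition 'provides memory care' holds; disaster preparedness plan present → met
3. professional liability coverage $2,400,000 < $2,475,000 → not met
4. registered nurses on call 0 < 2 → not met
5. state survey 394 days ago vs limit 270 → not met
6. condition 'administers injections' holds; grievance procedure present → met
7. open plan-of-correction items 4 > 3 → not met
8. condition 'has more than 50 beds' holds; fire-alarm system test 33 days ago vs limit 30 → not met
9. dietary services review 762 days ago vs limit 730 → not met
10. certified medication aides 0 < 5 → not met
11. resident bill of rights absent → not met
12. elopement drill 402 days ago vs limit 540 → met
Not met: 1, 3, 4, 5, 7, 8, 9, 10, 11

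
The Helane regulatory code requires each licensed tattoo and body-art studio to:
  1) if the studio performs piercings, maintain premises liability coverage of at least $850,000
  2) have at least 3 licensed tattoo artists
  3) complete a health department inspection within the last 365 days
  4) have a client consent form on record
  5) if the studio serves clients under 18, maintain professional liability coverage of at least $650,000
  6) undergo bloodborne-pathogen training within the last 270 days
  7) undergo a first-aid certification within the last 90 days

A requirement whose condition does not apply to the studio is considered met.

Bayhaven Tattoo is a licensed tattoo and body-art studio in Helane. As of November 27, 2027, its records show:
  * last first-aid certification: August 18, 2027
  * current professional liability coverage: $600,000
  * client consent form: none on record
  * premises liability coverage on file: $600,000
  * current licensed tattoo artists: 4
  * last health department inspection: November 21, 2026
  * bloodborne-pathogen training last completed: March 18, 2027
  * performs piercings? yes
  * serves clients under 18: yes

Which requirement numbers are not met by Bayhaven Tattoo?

1, 3, 4, 5, 7

1. condition 'performs piercings' holds; premises liability coverage $600,000 < $850,000 → not met
2. licensed tattoo artists 4 ≥ 3 → met
3. health department inspection 371 days ago vs limit 365 → not met
4. client consent form absent → not met
5. condition 'serves clients under 18' holds; professional liability coverage $600,000 < $650,000 → not met
6. bloodborne-pathogen training 254 days ago vs limit 270 → met
7. first-aid certification 101 days ago vs limit 90 → not met
Not met: 1, 3, 4, 5, 7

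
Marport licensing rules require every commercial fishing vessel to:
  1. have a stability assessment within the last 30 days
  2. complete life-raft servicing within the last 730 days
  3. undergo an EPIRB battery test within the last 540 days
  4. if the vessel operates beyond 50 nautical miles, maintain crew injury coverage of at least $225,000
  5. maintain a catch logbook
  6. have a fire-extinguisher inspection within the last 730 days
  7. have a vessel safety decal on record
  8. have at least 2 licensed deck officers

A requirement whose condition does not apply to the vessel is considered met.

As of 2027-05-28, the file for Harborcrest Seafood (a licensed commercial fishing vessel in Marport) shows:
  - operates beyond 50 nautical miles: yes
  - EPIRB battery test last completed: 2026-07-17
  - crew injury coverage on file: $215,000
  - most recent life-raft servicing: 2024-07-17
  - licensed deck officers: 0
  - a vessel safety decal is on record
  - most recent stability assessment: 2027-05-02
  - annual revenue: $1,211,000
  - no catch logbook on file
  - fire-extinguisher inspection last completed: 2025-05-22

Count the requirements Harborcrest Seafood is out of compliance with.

1. stability assessment 26 days ago vs limit 30 → met
2. life-raft servicing 1045 days ago vs limit 730 → not met
3. EPIRB battery test 315 days ago vs limit 540 → met
4. condition 'operates beyond 50 nautical miles' holds; crew injury coverage $215,000 < $225,000 → not met
5. catch logbook absent → not met
6. fire-extinguisher inspection 736 days ago vs limit 730 → not met
7. vessel safety decal present → met
8. licensed deck officers 0 < 2 → not met
Not met: 5 of 8

5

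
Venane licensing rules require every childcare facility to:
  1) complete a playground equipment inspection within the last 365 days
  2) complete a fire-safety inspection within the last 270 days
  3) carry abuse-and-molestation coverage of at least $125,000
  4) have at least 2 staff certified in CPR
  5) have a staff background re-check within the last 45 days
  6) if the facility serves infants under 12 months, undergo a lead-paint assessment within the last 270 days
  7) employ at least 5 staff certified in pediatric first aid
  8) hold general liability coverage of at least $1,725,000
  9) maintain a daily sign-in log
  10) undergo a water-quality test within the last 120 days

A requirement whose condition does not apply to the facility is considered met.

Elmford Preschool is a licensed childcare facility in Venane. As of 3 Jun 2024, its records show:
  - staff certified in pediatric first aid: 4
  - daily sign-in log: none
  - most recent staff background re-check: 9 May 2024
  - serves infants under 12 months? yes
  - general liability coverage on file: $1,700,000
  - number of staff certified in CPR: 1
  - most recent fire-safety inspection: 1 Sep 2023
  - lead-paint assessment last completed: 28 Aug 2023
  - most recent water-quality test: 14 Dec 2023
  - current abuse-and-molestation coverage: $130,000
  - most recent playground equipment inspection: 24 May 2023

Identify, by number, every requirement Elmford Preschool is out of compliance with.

1, 2, 4, 6, 7, 8, 9, 10

1. playground equipment inspection 376 days ago vs limit 365 → not met
2. fire-safety inspection 276 days ago vs limit 270 → not met
3. abuse-and-molestation coverage $130,000 ≥ $125,000 → met
4. staff certified in CPR 1 < 2 → not met
5. staff background re-check 25 days ago vs limit 45 → met
6. condition 'serves infants under 12 months' holds; lead-paint assessment 280 days ago vs limit 270 → not met
7. staff certified in pediatric first aid 4 < 5 → not met
8. general liability coverage $1,700,000 < $1,725,000 → not met
9. daily sign-in log absent → not met
10. water-quality test 172 days ago vs limit 120 → not met
Not met: 1, 2, 4, 6, 7, 8, 9, 10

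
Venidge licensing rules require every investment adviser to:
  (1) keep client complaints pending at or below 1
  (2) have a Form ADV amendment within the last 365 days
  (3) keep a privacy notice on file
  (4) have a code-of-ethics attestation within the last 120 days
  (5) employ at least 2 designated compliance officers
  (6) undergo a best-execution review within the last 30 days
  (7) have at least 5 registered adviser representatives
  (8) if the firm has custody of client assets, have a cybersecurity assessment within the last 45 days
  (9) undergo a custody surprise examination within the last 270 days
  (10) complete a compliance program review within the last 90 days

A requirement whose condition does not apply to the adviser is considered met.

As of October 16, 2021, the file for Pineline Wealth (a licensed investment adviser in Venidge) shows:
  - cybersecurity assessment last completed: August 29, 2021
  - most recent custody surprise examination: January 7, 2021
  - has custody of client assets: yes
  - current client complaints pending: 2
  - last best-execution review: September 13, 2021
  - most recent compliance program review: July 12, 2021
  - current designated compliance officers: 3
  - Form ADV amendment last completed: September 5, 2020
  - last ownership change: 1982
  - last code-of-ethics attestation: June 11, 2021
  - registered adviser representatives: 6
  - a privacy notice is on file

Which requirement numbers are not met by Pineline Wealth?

1, 2, 4, 6, 8, 9, 10

1. client complaints pending 2 > 1 → not met
2. Form ADV amendment 406 days ago vs limit 365 → not met
3. privacy notice present → met
4. code-of-ethics attestation 127 days ago vs limit 120 → not met
5. designated compliance officers 3 ≥ 2 → met
6. best-execution review 33 days ago vs limit 30 → not met
7. registered adviser representatives 6 ≥ 5 → met
8. condition 'has custody of client assets' holds; cybersecurity assessment 48 days ago vs limit 45 → not met
9. custody surprise examination 282 days ago vs limit 270 → not met
10. compliance program review 96 days ago vs limit 90 → not met
Not met: 1, 2, 4, 6, 8, 9, 10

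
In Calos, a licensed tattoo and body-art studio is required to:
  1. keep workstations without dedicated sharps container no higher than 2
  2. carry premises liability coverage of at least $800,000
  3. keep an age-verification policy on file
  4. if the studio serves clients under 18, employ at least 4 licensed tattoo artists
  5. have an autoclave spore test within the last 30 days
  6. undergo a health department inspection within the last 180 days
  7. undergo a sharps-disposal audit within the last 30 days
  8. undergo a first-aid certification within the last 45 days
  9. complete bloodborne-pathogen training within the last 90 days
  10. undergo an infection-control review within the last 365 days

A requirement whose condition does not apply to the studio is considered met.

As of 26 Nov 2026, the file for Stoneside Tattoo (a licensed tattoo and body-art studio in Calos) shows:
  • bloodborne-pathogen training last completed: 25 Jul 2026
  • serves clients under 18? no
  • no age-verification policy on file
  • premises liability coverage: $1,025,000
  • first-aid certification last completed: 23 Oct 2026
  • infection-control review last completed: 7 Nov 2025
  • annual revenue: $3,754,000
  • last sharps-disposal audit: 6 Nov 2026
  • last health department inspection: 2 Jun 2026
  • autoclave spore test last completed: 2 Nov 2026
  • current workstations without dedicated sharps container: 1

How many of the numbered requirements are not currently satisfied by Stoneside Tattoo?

1. workstations without dedicated sharps container 1 ≤ 2 → met
2. premises liability coverage $1,025,000 ≥ $800,000 → met
3. age-verification policy absent → not met
4. condition 'serves clients under 18' does not hold → requirement n/a → met
5. autoclave spore test 24 days ago vs limit 30 → met
6. health department inspection 177 days ago vs limit 180 → met
7. sharps-disposal audit 20 days ago vs limit 30 → met
8. first-aid certification 34 days ago vs limit 45 → met
9. bloodborne-pathogen training 124 days ago vs limit 90 → not met
10. infection-control review 384 days ago vs limit 365 → not met
Not met: 3 of 10

3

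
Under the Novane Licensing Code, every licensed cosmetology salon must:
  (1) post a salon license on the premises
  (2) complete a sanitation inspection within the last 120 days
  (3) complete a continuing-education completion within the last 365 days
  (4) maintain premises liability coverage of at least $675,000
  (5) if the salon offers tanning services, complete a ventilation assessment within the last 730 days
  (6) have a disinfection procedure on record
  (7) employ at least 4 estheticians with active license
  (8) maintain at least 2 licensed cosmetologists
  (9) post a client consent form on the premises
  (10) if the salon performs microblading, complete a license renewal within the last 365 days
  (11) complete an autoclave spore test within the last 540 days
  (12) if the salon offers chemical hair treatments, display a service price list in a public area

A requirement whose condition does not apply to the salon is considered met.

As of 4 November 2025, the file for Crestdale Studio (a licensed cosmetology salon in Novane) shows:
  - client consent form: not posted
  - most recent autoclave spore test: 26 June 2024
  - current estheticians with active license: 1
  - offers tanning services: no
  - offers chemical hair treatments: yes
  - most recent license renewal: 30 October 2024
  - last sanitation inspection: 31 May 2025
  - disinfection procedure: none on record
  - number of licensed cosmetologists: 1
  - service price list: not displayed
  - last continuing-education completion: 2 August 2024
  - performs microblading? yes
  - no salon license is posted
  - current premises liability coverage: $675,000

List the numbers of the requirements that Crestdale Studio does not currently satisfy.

1, 2, 3, 6, 7, 8, 9, 10, 12

1. salon license absent → not met
2. sanitation inspection 157 days ago vs limit 120 → not met
3. continuing-education completion 459 days ago vs limit 365 → not met
4. premises liability coverage $675,000 ≥ $675,000 → met
5. condition 'offers tanning services' does not hold → requirement n/a → met
6. disinfection procedure absent → not met
7. estheticians with active license 1 < 4 → not met
8. licensed cosmetologists 1 < 2 → not met
9. client consent form absent → not met
10. condition 'performs microblading' holds; license renewal 370 days ago vs limit 365 → not met
11. autoclave spore test 496 days ago vs limit 540 → met
12. condition 'offers chemical hair treatments' holds; service price list absent → not met
Not met: 1, 2, 3, 6, 7, 8, 9, 10, 12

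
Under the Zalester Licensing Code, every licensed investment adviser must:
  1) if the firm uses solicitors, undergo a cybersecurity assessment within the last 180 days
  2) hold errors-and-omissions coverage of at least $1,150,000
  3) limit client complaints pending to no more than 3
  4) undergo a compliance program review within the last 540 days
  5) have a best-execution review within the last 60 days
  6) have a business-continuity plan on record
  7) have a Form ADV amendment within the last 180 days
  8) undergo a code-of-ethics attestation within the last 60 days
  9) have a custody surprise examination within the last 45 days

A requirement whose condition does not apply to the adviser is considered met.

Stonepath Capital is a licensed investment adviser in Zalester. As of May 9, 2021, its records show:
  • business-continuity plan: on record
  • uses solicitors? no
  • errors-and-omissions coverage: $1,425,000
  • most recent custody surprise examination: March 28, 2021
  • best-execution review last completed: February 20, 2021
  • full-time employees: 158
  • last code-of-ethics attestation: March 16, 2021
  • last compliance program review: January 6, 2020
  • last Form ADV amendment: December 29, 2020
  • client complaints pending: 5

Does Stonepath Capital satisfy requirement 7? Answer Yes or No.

Yes

7. Form ADV amendment 131 days ago vs limit 180 → met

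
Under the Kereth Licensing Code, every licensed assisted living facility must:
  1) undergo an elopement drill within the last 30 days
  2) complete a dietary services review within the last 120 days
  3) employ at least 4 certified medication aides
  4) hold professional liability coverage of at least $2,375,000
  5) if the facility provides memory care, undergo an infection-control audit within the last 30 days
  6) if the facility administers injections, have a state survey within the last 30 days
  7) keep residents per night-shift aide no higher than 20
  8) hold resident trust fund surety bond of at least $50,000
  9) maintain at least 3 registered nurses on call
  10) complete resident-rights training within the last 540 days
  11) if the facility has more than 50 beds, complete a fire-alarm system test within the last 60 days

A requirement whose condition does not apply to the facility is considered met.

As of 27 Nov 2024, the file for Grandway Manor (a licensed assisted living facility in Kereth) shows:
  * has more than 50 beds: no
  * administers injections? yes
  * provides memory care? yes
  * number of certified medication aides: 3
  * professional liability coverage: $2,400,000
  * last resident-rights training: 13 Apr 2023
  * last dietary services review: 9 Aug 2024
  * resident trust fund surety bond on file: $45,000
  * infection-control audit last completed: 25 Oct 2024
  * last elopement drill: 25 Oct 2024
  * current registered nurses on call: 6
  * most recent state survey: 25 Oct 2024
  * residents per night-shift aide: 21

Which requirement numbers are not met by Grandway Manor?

1, 3, 5, 6, 7, 8, 10

1. elopement drill 33 days ago vs limit 30 → not met
2. dietary services review 110 days ago vs limit 120 → met
3. certified medication aides 3 < 4 → not met
4. professional liability coverage $2,400,000 ≥ $2,375,000 → met
5. condition 'provides memory care' holds; infection-control audit 33 days ago vs limit 30 → not met
6. condition 'administers injections' holds; state survey 33 days ago vs limit 30 → not met
7. residents per night-shift aide 21 > 20 → not met
8. resident trust fund surety bond $45,000 < $50,000 → not met
9. registered nurses on call 6 ≥ 3 → met
10. resident-rights training 594 days ago vs limit 540 → not met
11. condition 'has more than 50 beds' does not hold → requirement n/a → met
Not met: 1, 3, 5, 6, 7, 8, 10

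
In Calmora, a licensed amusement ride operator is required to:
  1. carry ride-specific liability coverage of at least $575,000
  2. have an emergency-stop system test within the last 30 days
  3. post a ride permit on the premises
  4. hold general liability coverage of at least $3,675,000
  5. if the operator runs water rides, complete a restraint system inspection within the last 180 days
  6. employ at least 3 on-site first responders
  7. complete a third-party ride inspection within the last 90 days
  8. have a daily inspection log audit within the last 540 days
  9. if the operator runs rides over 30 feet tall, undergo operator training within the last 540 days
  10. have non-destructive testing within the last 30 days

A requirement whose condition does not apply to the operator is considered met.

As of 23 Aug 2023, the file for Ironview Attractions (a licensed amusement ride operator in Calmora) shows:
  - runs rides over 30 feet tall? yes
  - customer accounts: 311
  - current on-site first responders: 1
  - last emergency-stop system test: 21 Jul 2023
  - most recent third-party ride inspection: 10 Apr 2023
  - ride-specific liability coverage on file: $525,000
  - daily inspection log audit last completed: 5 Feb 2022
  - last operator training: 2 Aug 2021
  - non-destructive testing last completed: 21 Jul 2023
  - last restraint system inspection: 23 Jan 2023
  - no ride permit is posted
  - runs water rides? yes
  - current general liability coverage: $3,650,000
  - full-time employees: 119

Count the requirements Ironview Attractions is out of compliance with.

1. ride-specific liability coverage $525,000 < $575,000 → not met
2. emergency-stop system test 33 days ago vs limit 30 → not met
3. ride permit absent → not met
4. general liability coverage $3,650,000 < $3,675,000 → not met
5. condition 'runs water rides' holds; restraint system inspection 212 days ago vs limit 180 → not met
6. on-site first responders 1 < 3 → not met
7. third-party ride inspection 135 days ago vs limit 90 → not met
8. daily inspection log audit 564 days ago vs limit 540 → not met
9. condition 'runs rides over 30 feet tall' holds; operator training 751 days ago vs limit 540 → not met
10. non-destructive testing 33 days ago vs limit 30 → not met
Not met: 10 of 10

10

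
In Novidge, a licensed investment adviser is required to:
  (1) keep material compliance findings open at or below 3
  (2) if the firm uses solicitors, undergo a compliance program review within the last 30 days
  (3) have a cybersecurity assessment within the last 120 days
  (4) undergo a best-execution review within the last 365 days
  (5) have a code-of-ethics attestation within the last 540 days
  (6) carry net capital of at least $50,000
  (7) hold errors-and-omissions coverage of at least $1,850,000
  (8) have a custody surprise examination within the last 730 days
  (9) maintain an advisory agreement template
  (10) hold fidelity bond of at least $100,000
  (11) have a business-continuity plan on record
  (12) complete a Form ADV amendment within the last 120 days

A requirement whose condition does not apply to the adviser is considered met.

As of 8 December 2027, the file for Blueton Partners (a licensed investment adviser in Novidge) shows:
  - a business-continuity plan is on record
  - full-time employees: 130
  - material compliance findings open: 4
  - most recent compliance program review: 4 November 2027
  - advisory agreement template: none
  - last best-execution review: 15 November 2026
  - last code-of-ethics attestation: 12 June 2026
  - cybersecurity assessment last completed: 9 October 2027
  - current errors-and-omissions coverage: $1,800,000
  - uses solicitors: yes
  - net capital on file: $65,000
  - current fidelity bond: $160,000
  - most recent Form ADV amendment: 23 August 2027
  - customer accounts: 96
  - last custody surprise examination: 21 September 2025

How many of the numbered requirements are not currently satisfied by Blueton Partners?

7

1. material compliance findings open 4 > 3 → not met
2. condition 'uses solicitors' holds; compliance program review 34 days ago vs limit 30 → not met
3. cybersecurity assessment 60 days ago vs limit 120 → met
4. best-execution review 388 days ago vs limit 365 → not met
5. code-of-ethics attestation 544 days ago vs limit 540 → not met
6. net capital $65,000 ≥ $50,000 → met
7. errors-and-omissions coverage $1,800,000 < $1,850,000 → not met
8. custody surprise examination 808 days ago vs limit 730 → not met
9. advisory agreement template absent → not met
10. fidelity bond $160,000 ≥ $100,000 → met
11. business-continuity plan present → met
12. Form ADV amendment 107 days ago vs limit 120 → met
Not met: 7 of 12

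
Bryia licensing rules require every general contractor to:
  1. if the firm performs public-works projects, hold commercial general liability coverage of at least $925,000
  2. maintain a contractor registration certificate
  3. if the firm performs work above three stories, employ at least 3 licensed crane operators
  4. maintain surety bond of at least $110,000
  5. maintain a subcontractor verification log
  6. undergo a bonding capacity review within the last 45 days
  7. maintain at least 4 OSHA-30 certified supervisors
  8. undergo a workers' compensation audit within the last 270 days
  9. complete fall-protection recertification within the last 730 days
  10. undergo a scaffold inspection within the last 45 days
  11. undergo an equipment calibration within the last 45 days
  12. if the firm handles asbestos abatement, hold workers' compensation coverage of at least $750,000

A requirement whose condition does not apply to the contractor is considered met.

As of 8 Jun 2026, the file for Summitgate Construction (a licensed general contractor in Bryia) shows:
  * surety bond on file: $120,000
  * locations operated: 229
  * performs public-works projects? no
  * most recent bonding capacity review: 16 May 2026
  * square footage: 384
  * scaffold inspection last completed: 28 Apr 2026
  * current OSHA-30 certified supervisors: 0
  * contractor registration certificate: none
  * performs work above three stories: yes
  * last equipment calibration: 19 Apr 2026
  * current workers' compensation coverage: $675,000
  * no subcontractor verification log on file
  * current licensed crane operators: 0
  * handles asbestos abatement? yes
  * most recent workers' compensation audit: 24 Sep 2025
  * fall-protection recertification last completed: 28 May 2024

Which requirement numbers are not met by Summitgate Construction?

1. condition 'performs public-works projects' does not hold → requirement n/a → met
2. contractor registration certificate absent → not met
3. condition 'performs work above three stories' holds; licensed crane operators 0 < 3 → not met
4. surety bond $120,000 ≥ $110,000 → met
5. subcontractor verification log absent → not met
6. bonding capacity review 23 days ago vs limit 45 → met
7. OSHA-30 certified supervisors 0 < 4 → not met
8. workers' compensation audit 257 days ago vs limit 270 → met
9. fall-protection recertification 741 days ago vs limit 730 → not met
10. scaffold inspection 41 days ago vs limit 45 → met
11. equipment calibration 50 days ago vs limit 45 → not met
12. condition 'handles asbestos abatement' holds; workers' compensation coverage $675,000 < $750,000 → not met
Not met: 2, 3, 5, 7, 9, 11, 12

2, 3, 5, 7, 9, 11, 12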